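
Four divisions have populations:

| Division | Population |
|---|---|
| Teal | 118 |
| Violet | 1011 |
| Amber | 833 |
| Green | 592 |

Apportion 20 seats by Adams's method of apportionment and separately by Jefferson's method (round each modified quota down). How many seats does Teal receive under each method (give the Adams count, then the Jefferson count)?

Adams: Teal 1, Violet 8, Amber 6, Green 5.
Jefferson: Teal 0, Violet 8, Amber 7, Green 5.
Teal gets 1 under Adams and 0 under Jefferson.

1 and 0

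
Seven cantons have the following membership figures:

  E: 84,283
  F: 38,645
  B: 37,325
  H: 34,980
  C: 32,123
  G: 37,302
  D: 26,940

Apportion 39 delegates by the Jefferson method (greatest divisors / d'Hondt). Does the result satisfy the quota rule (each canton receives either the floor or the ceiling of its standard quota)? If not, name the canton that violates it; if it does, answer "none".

none

Standard quotas: E 11.272, F 5.169, B 4.992, H 4.678, C 4.296, G 4.989, D 3.603.
Jefferson allocation: E 12, F 5, B 5, H 5, C 4, G 5, D 3.
Every allocation lies between the lower and upper quota.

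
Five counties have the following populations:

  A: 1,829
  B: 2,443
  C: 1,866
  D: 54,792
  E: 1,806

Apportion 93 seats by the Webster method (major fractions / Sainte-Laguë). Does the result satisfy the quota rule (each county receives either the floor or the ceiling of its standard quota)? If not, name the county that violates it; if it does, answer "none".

Standard quotas: A 2.711, B 3.622, C 2.766, D 81.224, E 2.677.
Webster allocation: A 3, B 4, C 3, D 80, E 3.
D has quota 81.224 (lower 81, upper 82) but receives 80 — outside the quota interval.

D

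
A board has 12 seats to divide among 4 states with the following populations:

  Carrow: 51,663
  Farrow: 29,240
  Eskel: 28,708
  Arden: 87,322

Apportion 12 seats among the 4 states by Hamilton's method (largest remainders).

Carrow 3, Farrow 2, Eskel 2, Arden 5

Total 196933; standard divisor 196933/12 ≈ 16411.083.
Standard quotas: Carrow 3.1481, Farrow 1.7817, Eskel 1.7493, Arden 5.3209.
Lower quotas: Carrow 3, Farrow 1, Eskel 1, Arden 5 (sum 10, leaving 2 seats).
Remainders in descending order: Farrow 0.7817, Eskel 0.7493, Arden 0.3209, Carrow 0.1481.
The surplus seats go to Farrow, Eskel.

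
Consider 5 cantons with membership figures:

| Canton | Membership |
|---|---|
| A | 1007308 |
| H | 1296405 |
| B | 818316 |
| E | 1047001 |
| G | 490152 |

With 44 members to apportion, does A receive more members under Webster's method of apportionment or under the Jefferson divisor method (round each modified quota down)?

Webster: A 9, H 12, B 8, E 10, G 5.
Jefferson: A 10, H 12, B 8, E 10, G 4.
A gets 9 under Webster and 10 under Jefferson.

Jefferson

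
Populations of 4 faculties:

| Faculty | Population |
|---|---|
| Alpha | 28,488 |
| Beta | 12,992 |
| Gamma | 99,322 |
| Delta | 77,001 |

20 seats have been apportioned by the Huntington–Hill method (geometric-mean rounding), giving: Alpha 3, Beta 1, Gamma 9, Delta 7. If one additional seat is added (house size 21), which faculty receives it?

Priority for the next seat is population ÷ (√(s·(s+1))).
Priorities: Alpha 8223.777, Beta 9186.731, Gamma 10469.458, Delta 10289.691.
Highest priority: Gamma.

Gamma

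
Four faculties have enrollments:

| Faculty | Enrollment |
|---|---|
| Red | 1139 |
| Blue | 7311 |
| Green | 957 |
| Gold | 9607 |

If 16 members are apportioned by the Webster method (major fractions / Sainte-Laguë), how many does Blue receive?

Standard divisor 19014/16 ≈ 1188.375; standard quotas: Red 0.958, Blue 6.152, Green 0.805, Gold 8.084.
Rounding to the nearest integer gives Red 1, Blue 6, Green 1, Gold 8 — total 16, matching the house size, so no adjustment is needed.
Blue receives 6.

6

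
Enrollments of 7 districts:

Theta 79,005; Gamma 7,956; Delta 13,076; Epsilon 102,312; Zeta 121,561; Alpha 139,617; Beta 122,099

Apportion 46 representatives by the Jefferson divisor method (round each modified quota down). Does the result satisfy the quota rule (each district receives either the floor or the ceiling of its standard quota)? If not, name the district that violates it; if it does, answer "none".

Standard quotas: Theta 6.206, Gamma 0.625, Delta 1.027, Epsilon 8.036, Zeta 9.548, Alpha 10.967, Beta 9.591.
Jefferson allocation: Theta 6, Gamma 0, Delta 1, Epsilon 8, Zeta 10, Alpha 11, Beta 10.
Every allocation lies between the lower and upper quota.

none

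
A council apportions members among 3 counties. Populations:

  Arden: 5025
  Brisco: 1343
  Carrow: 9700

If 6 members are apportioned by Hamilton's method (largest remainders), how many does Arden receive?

2

Standard divisor: 16068 ÷ 6 = 2678.
Standard quotas: Arden 1.8764, Brisco 0.5015, Carrow 3.6221.
Lower quotas: Arden 1, Brisco 0, Carrow 3 (sum 4, leaving 2 seats).
Remainders in descending order: Arden 0.8764, Carrow 0.6221, Brisco 0.5015.
The surplus seats go to Arden, Carrow.
Arden receives 2.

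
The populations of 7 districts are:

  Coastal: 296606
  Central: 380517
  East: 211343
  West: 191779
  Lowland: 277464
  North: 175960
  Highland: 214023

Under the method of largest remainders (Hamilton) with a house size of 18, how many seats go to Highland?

Standard divisor: 1747692 ÷ 18 = 97094.
Standard quotas: Coastal 3.0548, Central 3.9191, East 2.1767, West 1.9752, Lowland 2.8577, North 1.8123, Highland 2.2043.
Lower quotas: Coastal 3, Central 3, East 2, West 1, Lowland 2, North 1, Highland 2 (sum 14, leaving 4 seats).
Remainders in descending order: West 0.9752, Central 0.9191, Lowland 0.8577, North 0.8123, Highland 0.2043, East 0.1767, Coastal 0.0548.
The surplus seats go to West, Central, Lowland, North.
Highland receives 2.

2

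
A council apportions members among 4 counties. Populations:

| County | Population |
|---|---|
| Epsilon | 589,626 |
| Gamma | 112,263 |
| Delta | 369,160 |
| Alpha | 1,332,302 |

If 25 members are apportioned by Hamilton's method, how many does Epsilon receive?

Standard divisor: 2403351 ÷ 25 ≈ 96134.04.
Standard quotas: Epsilon 6.1334, Gamma 1.1678, Delta 3.8401, Alpha 13.8588.
Lower quotas: Epsilon 6, Gamma 1, Delta 3, Alpha 13 (sum 23, leaving 2 seats).
Remainders in descending order: Alpha 0.8588, Delta 0.8401, Gamma 0.1678, Epsilon 0.1334.
The surplus seats go to Alpha, Delta.
Epsilon receives 6.

6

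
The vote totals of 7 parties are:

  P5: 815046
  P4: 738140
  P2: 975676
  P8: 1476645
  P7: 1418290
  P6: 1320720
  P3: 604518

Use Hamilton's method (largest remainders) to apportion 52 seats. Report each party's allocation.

Total 7349035; standard divisor 7349035/52 ≈ 141327.596.
Standard quotas: P5 5.7671, P4 5.2229, P2 6.9036, P8 10.4484, P7 10.0355, P6 9.3451, P3 4.2774.
Lower quotas: P5 5, P4 5, P2 6, P8 10, P7 10, P6 9, P3 4 (sum 49, leaving 3 seats).
Remainders in descending order: P2 0.9036, P5 0.7671, P8 0.4484, P6 0.3451, P3 0.2774, P4 0.2229, P7 0.0355.
The surplus seats go to P2, P5, P8.

P5: 6, P4: 5, P2: 7, P8: 11, P7: 10, P6: 9, P3: 4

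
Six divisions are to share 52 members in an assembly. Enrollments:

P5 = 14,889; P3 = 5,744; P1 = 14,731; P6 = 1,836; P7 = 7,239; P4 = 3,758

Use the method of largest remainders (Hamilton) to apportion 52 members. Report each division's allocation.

P5: 16, P3: 6, P1: 16, P6: 2, P7: 8, P4: 4

The standard divisor is 48197/52 ≈ 926.865.
Standard quotas: P5 16.0638, P3 6.1972, P1 15.8934, P6 1.9809, P7 7.8102, P4 4.0545.
Lower quotas: P5 16, P3 6, P1 15, P6 1, P7 7, P4 4 (sum 49, leaving 3 seats).
Remainders in descending order: P6 0.9809, P1 0.8934, P7 0.8102, P3 0.1972, P5 0.0638, P4 0.0545.
The surplus seats go to P6, P1, P7.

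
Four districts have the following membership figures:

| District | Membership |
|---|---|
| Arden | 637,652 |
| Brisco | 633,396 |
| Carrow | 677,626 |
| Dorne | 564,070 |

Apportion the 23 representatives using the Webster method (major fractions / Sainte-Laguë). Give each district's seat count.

Standard divisor 2512744/23 ≈ 109249.739; standard quotas: Arden 5.837, Brisco 5.798, Carrow 6.203, Dorne 5.163.
Rounding to the nearest integer gives Arden 6, Brisco 6, Carrow 6, Dorne 5 — total 23, matching the house size, so no adjustment is needed.

Arden=6, Brisco=6, Carrow=6, Dorne=5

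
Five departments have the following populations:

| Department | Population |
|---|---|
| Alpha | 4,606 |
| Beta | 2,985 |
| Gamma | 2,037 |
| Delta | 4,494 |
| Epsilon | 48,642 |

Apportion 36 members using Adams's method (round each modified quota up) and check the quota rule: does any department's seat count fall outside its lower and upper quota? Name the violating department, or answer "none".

Standard quotas: Alpha 2.642, Beta 1.712, Gamma 1.168, Delta 2.578, Epsilon 27.900.
Adams allocation: Alpha 3, Beta 2, Gamma 2, Delta 3, Epsilon 26.
Epsilon has quota 27.900 (lower 27, upper 28) but receives 26 — outside the quota interval.

Epsilon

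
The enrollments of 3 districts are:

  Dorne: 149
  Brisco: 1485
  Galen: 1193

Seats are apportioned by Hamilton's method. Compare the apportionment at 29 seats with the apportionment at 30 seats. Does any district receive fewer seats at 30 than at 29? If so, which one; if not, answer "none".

At 29 seats: Dorne 2, Brisco 15, Galen 12.
At 30 seats: Dorne 1, Brisco 16, Galen 13.
Dorne drops from 2 to 1.

Dorne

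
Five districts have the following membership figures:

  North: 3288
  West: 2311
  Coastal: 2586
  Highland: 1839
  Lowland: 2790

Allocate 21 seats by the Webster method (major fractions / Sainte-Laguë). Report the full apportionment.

Standard divisor 12814/21 ≈ 610.19; standard quotas: North 5.388, West 3.787, Coastal 4.238, Highland 3.014, Lowland 4.572.
Rounding to the nearest integer gives North 5, West 4, Coastal 4, Highland 3, Lowland 5 — total 21, matching the house size, so no adjustment is needed.

North: 5, West: 4, Coastal: 4, Highland: 3, Lowland: 5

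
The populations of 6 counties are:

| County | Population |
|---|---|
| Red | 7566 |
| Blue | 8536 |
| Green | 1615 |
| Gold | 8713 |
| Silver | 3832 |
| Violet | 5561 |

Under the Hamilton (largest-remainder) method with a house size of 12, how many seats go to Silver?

1

The standard divisor is 35823/12 ≈ 2985.25.
Standard quotas: Red 2.5345, Blue 2.8594, Green 0.5410, Gold 2.9187, Silver 1.2836, Violet 1.8628.
Lower quotas: Red 2, Blue 2, Green 0, Gold 2, Silver 1, Violet 1 (sum 8, leaving 4 seats).
Remainders in descending order: Gold 0.9187, Violet 0.8628, Blue 0.8594, Green 0.5410, Red 0.5345, Silver 0.2836.
The surplus seats go to Gold, Violet, Blue, Green.
Silver receives 1.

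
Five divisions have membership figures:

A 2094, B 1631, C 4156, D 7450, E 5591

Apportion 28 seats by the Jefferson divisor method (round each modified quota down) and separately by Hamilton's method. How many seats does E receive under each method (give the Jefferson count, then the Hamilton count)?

Jefferson: A 3, B 2, C 5, D 10, E 8.
Hamilton: A 3, B 2, C 6, D 10, E 7.
E gets 8 under Jefferson and 7 under Hamilton.

8 and 7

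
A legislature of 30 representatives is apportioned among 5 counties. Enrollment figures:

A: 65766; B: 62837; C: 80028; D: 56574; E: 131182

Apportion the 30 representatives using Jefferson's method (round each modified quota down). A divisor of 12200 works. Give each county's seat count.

A: 5; B: 5; C: 6; D: 4; E: 10

With modified divisor 12200: modified quotas A 5.391, B 5.151, C 6.560, D 4.637, E 10.753.
Rounding down: A 5, B 5, C 6, D 4, E 10 (total 30).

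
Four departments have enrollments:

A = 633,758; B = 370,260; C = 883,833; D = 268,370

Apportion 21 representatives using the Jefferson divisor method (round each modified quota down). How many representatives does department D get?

Standard divisor 2156221/21 ≈ 102677.19; standard quotas: A 6.172, B 3.606, C 8.608, D 2.614.
Rounding down gives 6, 3, 8, 2 = 19 seats, so the divisor must be adjusted.
With modified divisor 91600: modified quotas A 6.919, B 4.042, C 9.649, D 2.930.
Rounding down: A 6, B 4, C 9, D 2 (total 21).
D receives 2.

2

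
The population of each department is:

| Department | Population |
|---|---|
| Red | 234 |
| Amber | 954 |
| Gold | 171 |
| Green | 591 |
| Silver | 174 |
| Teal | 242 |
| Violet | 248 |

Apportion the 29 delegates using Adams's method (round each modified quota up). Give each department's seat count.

Red=3, Amber=10, Gold=2, Green=6, Silver=2, Teal=3, Violet=3

Standard divisor 2614/29 ≈ 90.138; standard quotas: Red 2.596, Amber 10.584, Gold 1.897, Green 6.557, Silver 1.930, Teal 2.685, Violet 2.751.
Rounding up gives 3, 11, 2, 7, 2, 3, 3 = 31 seats, so the divisor must be adjusted.
With modified divisor 100: modified quotas Red 2.340, Amber 9.540, Gold 1.710, Green 5.910, Silver 1.740, Teal 2.420, Violet 2.480.
Rounding up: Red 3, Amber 10, Gold 2, Green 6, Silver 2, Teal 3, Violet 3 (total 29).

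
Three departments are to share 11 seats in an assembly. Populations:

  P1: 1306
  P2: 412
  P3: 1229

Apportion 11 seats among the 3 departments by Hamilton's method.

The standard divisor is 2947/11 ≈ 267.909.
Standard quotas: P1 4.875, P2 1.538, P3 4.587.
Lower quotas: P1 4, P2 1, P3 4 (sum 9, leaving 2 seats).
Remainders in descending order: P1 0.875, P3 0.587, P2 0.538.
The surplus seats go to P1, P3.

P1 5, P2 1, P3 5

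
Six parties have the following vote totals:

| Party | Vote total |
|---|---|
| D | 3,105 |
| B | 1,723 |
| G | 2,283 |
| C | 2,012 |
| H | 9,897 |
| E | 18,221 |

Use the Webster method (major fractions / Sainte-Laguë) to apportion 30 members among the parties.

D: 2, B: 1, G: 2, C: 2, H: 8, E: 15

Standard divisor 37241/30 ≈ 1241.367; standard quotas: D 2.501, B 1.388, G 1.839, C 1.621, H 7.973, E 14.678.
Rounding to the nearest integer gives 3, 1, 2, 2, 8, 15 = 31 seats, so the divisor must be adjusted.
With modified divisor 1252.23: modified quotas D 2.480, B 1.376, G 1.823, C 1.607, H 7.904, E 14.551.
Rounding to the nearest integer: D 2, B 1, G 2, C 2, H 8, E 15 (total 30).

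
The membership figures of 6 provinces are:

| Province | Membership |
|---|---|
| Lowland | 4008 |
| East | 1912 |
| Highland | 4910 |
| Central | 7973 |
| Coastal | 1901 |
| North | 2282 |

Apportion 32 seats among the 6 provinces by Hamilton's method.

Lowland: 5; East: 3; Highland: 7; Central: 11; Coastal: 3; North: 3

Total 22986; standard divisor 22986/32 ≈ 718.312.
Standard quotas: Lowland 5.5797, East 2.6618, Highland 6.8355, Central 11.0996, Coastal 2.6465, North 3.1769.
Lower quotas: Lowland 5, East 2, Highland 6, Central 11, Coastal 2, North 3 (sum 29, leaving 3 seats).
Remainders in descending order: Highland 0.8355, East 0.6618, Coastal 0.6465, Lowland 0.5797, North 0.1769, Central 0.0996.
The surplus seats go to Highland, East, Coastal.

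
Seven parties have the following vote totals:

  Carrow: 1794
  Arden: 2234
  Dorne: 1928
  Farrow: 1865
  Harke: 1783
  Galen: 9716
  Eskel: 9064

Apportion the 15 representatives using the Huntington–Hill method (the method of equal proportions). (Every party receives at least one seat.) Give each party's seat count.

With divisor 1900: modified quotas Carrow 0.944, Arden 1.176, Dorne 1.015, Farrow 0.982, Harke 0.938, Galen 5.114, Eskel 4.771.
Geometric-mean thresholds: Carrow (min 1), Arden √(1·2)=1.414, Dorne √(1·2)=1.414, Farrow (min 1), Harke (min 1), Galen √(5·6)=5.477, Eskel √(4·5)=4.472.
Each quota rounded against its threshold gives Carrow 1, Arden 1, Dorne 1, Farrow 1, Harke 1, Galen 5, Eskel 5 (total 15).

Carrow: 1; Arden: 1; Dorne: 1; Farrow: 1; Harke: 1; Galen: 5; Eskel: 5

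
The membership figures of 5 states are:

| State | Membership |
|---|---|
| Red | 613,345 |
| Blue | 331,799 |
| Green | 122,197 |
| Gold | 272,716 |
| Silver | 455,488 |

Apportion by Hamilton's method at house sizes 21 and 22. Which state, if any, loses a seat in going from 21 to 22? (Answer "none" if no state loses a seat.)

At 21 seats: Red 7, Blue 4, Green 2, Gold 3, Silver 5.
At 22 seats: Red 8, Blue 4, Green 1, Gold 3, Silver 6.
Green drops from 2 to 1.

Green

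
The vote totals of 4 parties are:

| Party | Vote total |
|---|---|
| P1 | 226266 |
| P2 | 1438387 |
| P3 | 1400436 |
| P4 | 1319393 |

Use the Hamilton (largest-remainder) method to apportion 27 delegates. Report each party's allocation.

Standard divisor: 4384482 ÷ 27 ≈ 162388.222.
Standard quotas: P1 1.3934, P2 8.8577, P3 8.6240, P4 8.1249.
Lower quotas: P1 1, P2 8, P3 8, P4 8 (sum 25, leaving 2 seats).
Remainders in descending order: P2 0.8577, P3 0.6240, P1 0.3934, P4 0.1249.
Largest remainders: P2, P3 receive the extra seats.

P1 1, P2 9, P3 9, P4 8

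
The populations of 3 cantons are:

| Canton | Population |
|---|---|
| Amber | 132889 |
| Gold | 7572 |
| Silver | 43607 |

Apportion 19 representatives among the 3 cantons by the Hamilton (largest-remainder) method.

Amber=14; Gold=1; Silver=4

Standard divisor: 184068 ÷ 19 ≈ 9687.789.
Standard quotas: Amber 13.7172, Gold 0.7816, Silver 4.5012.
Lower quotas: Amber 13, Gold 0, Silver 4 (sum 17, leaving 2 seats).
Remainders in descending order: Gold 0.7816, Amber 0.7172, Silver 0.5012.
The surplus seats go to Gold, Amber.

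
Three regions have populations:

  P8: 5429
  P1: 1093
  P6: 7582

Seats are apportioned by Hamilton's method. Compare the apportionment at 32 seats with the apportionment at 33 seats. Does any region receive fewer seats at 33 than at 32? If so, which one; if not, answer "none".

At 32 seats: P8 12, P1 3, P6 17.
At 33 seats: P8 13, P1 2, P6 18.
P1 drops from 3 to 2.

P1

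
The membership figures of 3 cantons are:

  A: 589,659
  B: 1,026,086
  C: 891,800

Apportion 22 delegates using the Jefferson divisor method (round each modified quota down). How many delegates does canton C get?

Standard divisor 2507545/22 ≈ 113979.318; standard quotas: A 5.173, B 9.002, C 7.824.
Rounding down gives 5, 9, 7 = 21 seats, so the divisor must be adjusted.
With modified divisor 107000: modified quotas A 5.511, B 9.590, C 8.335.
Rounding down: A 5, B 9, C 8 (total 22).
C receives 8.

8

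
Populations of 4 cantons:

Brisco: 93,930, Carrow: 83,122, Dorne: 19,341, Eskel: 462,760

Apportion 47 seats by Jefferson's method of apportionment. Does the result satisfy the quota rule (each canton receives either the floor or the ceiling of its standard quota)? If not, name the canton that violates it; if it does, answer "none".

Standard quotas: Brisco 6.698, Carrow 5.927, Dorne 1.379, Eskel 32.996.
Jefferson allocation: Brisco 6, Carrow 6, Dorne 1, Eskel 34.
Eskel has quota 32.996 (lower 32, upper 33) but receives 34 — outside the quota interval.

Eskel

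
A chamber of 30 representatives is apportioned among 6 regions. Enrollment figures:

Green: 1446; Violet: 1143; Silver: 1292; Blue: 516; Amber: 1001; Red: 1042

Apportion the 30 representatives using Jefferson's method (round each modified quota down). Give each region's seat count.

Standard divisor 6440/30 ≈ 214.667; standard quotas: Green 6.736, Violet 5.325, Silver 6.019, Blue 2.404, Amber 4.663, Red 4.854.
Rounding down gives 6, 5, 6, 2, 4, 4 = 27 seats, so the divisor must be adjusted.
With modified divisor 195: modified quotas Green 7.415, Violet 5.862, Silver 6.626, Blue 2.646, Amber 5.133, Red 5.344.
Rounding down: Green 7, Violet 5, Silver 6, Blue 2, Amber 5, Red 5 (total 30).

Green=7, Violet=5, Silver=6, Blue=2, Amber=5, Red=5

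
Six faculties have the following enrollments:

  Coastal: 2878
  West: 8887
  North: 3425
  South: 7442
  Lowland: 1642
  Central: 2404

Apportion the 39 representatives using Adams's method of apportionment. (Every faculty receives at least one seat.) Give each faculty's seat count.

Standard divisor 26678/39 ≈ 684.051; standard quotas: Coastal 4.207, West 12.992, North 5.007, South 10.879, Lowland 2.400, Central 3.514.
Rounding up gives 5, 13, 6, 11, 3, 4 = 42 seats, so the divisor must be adjusted.
With modified divisor 742: modified quotas Coastal 3.879, West 11.977, North 4.616, South 10.030, Lowland 2.213, Central 3.240.
Rounding up: Coastal 4, West 12, North 5, South 11, Lowland 3, Central 4 (total 39).

Coastal 4; West 12; North 5; South 11; Lowland 3; Central 4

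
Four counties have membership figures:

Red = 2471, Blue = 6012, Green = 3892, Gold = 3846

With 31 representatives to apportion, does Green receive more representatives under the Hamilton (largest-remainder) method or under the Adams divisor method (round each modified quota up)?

Adams

Hamilton: Red 5, Blue 12, Green 7, Gold 7.
Adams: Red 5, Blue 11, Green 8, Gold 7.
Green gets 7 under Hamilton and 8 under Adams.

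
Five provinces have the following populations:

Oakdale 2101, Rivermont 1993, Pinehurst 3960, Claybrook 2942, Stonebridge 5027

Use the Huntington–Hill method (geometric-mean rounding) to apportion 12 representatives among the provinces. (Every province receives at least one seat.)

With divisor 1430: modified quotas Oakdale 1.469, Rivermont 1.394, Pinehurst 2.769, Claybrook 2.057, Stonebridge 3.515.
Geometric-mean thresholds: Oakdale √(1·2)=1.414, Rivermont √(1·2)=1.414, Pinehurst √(2·3)=2.449, Claybrook √(2·3)=2.449, Stonebridge √(3·4)=3.464.
Each quota rounded against its threshold gives Oakdale 2, Rivermont 1, Pinehurst 3, Claybrook 2, Stonebridge 4 (total 12).

Oakdale 2, Rivermont 1, Pinehurst 3, Claybrook 2, Stonebridge 4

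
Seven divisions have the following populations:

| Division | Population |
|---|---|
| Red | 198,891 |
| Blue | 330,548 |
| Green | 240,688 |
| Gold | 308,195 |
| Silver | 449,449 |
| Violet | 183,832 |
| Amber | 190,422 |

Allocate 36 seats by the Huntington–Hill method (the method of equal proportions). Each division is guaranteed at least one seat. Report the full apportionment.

Red=4, Blue=6, Green=5, Gold=6, Silver=8, Violet=3, Amber=4

With divisor 53444: modified quotas Red 3.721, Blue 6.185, Green 4.504, Gold 5.767, Silver 8.410, Violet 3.440, Amber 3.563.
Geometric-mean thresholds: Red √(3·4)=3.464, Blue √(6·7)=6.481, Green √(4·5)=4.472, Gold √(5·6)=5.477, Silver √(8·9)=8.485, Violet √(3·4)=3.464, Amber √(3·4)=3.464.
Each quota rounded against its threshold gives Red 4, Blue 6, Green 5, Gold 6, Silver 8, Violet 3, Amber 4 (total 36).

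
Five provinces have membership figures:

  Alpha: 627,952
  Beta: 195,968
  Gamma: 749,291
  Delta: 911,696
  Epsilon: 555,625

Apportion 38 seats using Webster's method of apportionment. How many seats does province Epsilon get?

Standard divisor 3040532/38 ≈ 80014; standard quotas: Alpha 7.848, Beta 2.449, Gamma 9.364, Delta 11.394, Epsilon 6.944.
Rounding to the nearest integer gives 8, 2, 9, 11, 7 = 37 seats, so the divisor must be adjusted.
With modified divisor 79100: modified quotas Alpha 7.939, Beta 2.477, Gamma 9.473, Delta 11.526, Epsilon 7.024.
Rounding to the nearest integer: Alpha 8, Beta 2, Gamma 9, Delta 12, Epsilon 7 (total 38).
Epsilon receives 7.

7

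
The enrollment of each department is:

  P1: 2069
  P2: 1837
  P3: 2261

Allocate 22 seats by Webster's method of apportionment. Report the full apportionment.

P1 7, P2 7, P3 8

Standard divisor 6167/22 ≈ 280.318; standard quotas: P1 7.381, P2 6.553, P3 8.066.
Rounding to the nearest integer gives P1 7, P2 7, P3 8 — total 22, matching the house size, so no adjustment is needed.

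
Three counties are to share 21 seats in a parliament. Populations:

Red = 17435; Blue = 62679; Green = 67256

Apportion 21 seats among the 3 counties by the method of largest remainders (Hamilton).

Red: 2; Blue: 9; Green: 10

The standard divisor is 147370/21 ≈ 7017.619.
Standard quotas: Red 2.4845, Blue 8.9317, Green 9.5839.
Lower quotas: Red 2, Blue 8, Green 9 (sum 19, leaving 2 seats).
Remainders in descending order: Blue 0.9317, Green 0.5839, Red 0.4845.
The surplus seats go to Blue, Green.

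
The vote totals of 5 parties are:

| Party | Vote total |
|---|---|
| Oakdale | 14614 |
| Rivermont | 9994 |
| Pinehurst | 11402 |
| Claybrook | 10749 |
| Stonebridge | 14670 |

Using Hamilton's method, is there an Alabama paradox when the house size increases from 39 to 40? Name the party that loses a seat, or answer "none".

At 39 seats: Oakdale 9, Rivermont 7, Pinehurst 7, Claybrook 7, Stonebridge 9.
At 40 seats: Oakdale 10, Rivermont 6, Pinehurst 7, Claybrook 7, Stonebridge 10.
Rivermont drops from 7 to 6.

Rivermont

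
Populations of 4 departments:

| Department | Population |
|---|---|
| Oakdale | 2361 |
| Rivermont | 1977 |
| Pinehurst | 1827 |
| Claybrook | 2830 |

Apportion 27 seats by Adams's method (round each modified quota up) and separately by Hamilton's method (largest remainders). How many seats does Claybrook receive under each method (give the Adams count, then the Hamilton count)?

8 and 9

Adams: Oakdale 7, Rivermont 6, Pinehurst 6, Claybrook 8.
Hamilton: Oakdale 7, Rivermont 6, Pinehurst 5, Claybrook 9.
Claybrook gets 8 under Adams and 9 under Hamilton.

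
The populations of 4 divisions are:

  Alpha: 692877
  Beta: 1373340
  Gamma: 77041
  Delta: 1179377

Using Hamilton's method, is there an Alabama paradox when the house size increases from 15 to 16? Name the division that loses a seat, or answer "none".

Gamma

At 15 seats: Alpha 3, Beta 6, Gamma 1, Delta 5.
At 16 seats: Alpha 3, Beta 7, Gamma 0, Delta 6.
Gamma drops from 1 to 0.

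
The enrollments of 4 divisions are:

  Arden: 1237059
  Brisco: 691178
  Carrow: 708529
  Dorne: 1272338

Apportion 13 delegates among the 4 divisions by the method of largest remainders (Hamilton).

Total 3909104; standard divisor 3909104/13 ≈ 300700.308.
Standard quotas: Arden 4.1139, Brisco 2.2986, Carrow 2.3563, Dorne 4.2312.
Lower quotas: Arden 4, Brisco 2, Carrow 2, Dorne 4 (sum 12, leaving 1 seat).
Remainders in descending order: Carrow 0.3563, Brisco 0.2986, Dorne 0.2312, Arden 0.1139.
Largest remainder: Carrow receives the extra seat.

Arden 4, Brisco 2, Carrow 3, Dorne 4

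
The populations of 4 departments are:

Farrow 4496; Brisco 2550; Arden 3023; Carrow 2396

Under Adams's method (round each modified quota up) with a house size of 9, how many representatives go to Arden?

2

Standard divisor 12465/9 ≈ 1385; standard quotas: Farrow 3.246, Brisco 1.841, Arden 2.183, Carrow 1.730.
Rounding up gives 4, 2, 3, 2 = 11 seats, so the divisor must be adjusted.
With modified divisor 1900: modified quotas Farrow 2.366, Brisco 1.342, Arden 1.591, Carrow 1.261.
Rounding up: Farrow 3, Brisco 2, Arden 2, Carrow 2 (total 9).
Arden receives 2.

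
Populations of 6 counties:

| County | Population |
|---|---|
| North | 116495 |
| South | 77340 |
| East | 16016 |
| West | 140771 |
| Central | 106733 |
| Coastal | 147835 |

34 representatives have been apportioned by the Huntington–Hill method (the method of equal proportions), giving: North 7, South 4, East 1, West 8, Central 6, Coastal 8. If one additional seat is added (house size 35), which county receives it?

Coastal

Priority for the next seat is population ÷ (√(s·(s+1))).
Priorities: North 15567.299, South 17293.750, East 11325.022, West 16590.021, Central 16469.259, Coastal 17422.522.
Highest priority: Coastal.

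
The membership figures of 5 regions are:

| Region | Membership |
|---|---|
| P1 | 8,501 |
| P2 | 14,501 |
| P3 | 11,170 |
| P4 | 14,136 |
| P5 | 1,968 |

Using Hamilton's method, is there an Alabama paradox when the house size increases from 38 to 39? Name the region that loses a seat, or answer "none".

P5

At 38 seats: P1 6, P2 11, P3 8, P4 11, P5 2.
At 39 seats: P1 7, P2 11, P3 9, P4 11, P5 1.
P5 drops from 2 to 1.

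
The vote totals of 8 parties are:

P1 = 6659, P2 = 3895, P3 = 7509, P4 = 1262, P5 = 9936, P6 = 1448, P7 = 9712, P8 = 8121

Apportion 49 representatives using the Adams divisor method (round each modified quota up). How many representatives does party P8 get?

8

Standard divisor 48542/49 ≈ 990.653; standard quotas: P1 6.722, P2 3.932, P3 7.580, P4 1.274, P5 10.030, P6 1.462, P7 9.804, P8 8.198.
Rounding up gives 7, 4, 8, 2, 11, 2, 10, 9 = 53 seats, so the divisor must be adjusted.
With modified divisor 1100: modified quotas P1 6.054, P2 3.541, P3 6.826, P4 1.147, P5 9.033, P6 1.316, P7 8.829, P8 7.383.
Rounding up: P1 7, P2 4, P3 7, P4 2, P5 10, P6 2, P7 9, P8 8 (total 49).
P8 receives 8.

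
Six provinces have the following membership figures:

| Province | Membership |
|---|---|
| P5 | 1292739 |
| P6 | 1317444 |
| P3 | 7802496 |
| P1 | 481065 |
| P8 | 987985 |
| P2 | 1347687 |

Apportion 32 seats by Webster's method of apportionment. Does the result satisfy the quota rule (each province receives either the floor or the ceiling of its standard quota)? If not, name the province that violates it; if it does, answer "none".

Standard quotas: P5 3.127, P6 3.187, P3 18.873, P1 1.164, P8 2.390, P2 3.260.
Webster allocation: P5 3, P6 3, P3 20, P1 1, P8 2, P2 3.
P3 has quota 18.873 (lower 18, upper 19) but receives 20 — outside the quota interval.

P3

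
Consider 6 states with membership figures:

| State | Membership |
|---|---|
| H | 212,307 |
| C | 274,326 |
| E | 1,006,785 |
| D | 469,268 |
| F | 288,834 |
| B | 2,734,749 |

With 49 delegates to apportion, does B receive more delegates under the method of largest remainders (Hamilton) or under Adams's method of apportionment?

Hamilton: H 2, C 3, E 10, D 4, F 3, B 27.
Adams: H 2, C 3, E 10, D 5, F 3, B 26.
B gets 27 under Hamilton and 26 under Adams.

Hamilton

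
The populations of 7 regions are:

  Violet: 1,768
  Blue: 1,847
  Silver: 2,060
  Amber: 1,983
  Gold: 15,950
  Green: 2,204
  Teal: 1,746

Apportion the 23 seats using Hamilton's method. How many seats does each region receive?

Standard divisor: 27558 ÷ 23 ≈ 1198.174.
Standard quotas: Violet 1.4756, Blue 1.5415, Silver 1.7193, Amber 1.6550, Gold 13.3119, Green 1.8395, Teal 1.4572.
Lower quotas: Violet 1, Blue 1, Silver 1, Amber 1, Gold 13, Green 1, Teal 1 (sum 19, leaving 4 seats).
Remainders in descending order: Green 0.8395, Silver 0.7193, Amber 0.6550, Blue 0.5415, Violet 0.4756, Teal 0.4572, Gold 0.3119.
The surplus seats go to Green, Silver, Amber, Blue.

Violet: 1; Blue: 2; Silver: 2; Amber: 2; Gold: 13; Green: 2; Teal: 1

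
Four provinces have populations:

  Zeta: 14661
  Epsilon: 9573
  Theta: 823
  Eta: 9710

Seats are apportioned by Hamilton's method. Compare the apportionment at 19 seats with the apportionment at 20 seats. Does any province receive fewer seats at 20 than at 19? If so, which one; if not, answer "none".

At 19 seats: Zeta 8, Epsilon 5, Theta 1, Eta 5.
At 20 seats: Zeta 8, Epsilon 6, Theta 0, Eta 6.
Theta drops from 1 to 0.

Theta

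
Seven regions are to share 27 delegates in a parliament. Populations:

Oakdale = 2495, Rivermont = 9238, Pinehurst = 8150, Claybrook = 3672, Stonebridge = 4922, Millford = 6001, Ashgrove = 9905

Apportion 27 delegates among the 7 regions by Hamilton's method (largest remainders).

Standard divisor: 44383 ÷ 27 ≈ 1643.815.
Standard quotas: Oakdale 1.5178, Rivermont 5.6199, Pinehurst 4.9580, Claybrook 2.2338, Stonebridge 2.9943, Millford 3.6507, Ashgrove 6.0256.
Lower quotas: Oakdale 1, Rivermont 5, Pinehurst 4, Claybrook 2, Stonebridge 2, Millford 3, Ashgrove 6 (sum 23, leaving 4 seats).
Remainders in descending order: Stonebridge 0.9943, Pinehurst 0.9580, Millford 0.6507, Rivermont 0.6199, Oakdale 0.5178, Claybrook 0.2338, Ashgrove 0.0256.
Largest remainders: Stonebridge, Pinehurst, Millford, Rivermont receive the extra seats.

Oakdale=1, Rivermont=6, Pinehurst=5, Claybrook=2, Stonebridge=3, Millford=4, Ashgrove=6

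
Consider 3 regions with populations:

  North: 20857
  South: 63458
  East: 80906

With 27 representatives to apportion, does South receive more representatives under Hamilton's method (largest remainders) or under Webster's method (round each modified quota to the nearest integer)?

Hamilton: North 4, South 10, East 13.
Webster: North 3, South 11, East 13.
South gets 10 under Hamilton and 11 under Webster.

Webster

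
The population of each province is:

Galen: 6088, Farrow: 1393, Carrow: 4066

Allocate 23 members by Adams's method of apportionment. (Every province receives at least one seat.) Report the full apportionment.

Galen 12, Farrow 3, Carrow 8

Standard divisor 11547/23 ≈ 502.043; standard quotas: Galen 12.126, Farrow 2.775, Carrow 8.099.
Rounding up gives 13, 3, 9 = 25 seats, so the divisor must be adjusted.
With modified divisor 530: modified quotas Galen 11.487, Farrow 2.628, Carrow 7.672.
Rounding up: Galen 12, Farrow 3, Carrow 8 (total 23).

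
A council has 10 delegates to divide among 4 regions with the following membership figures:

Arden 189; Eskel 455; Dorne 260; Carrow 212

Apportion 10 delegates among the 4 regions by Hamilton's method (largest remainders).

Standard divisor: 1116 ÷ 10 ≈ 111.6.
Standard quotas: Arden 1.694, Eskel 4.077, Dorne 2.330, Carrow 1.900.
Lower quotas: Arden 1, Eskel 4, Dorne 2, Carrow 1 (sum 8, leaving 2 seats).
Remainders in descending order: Carrow 0.900, Arden 0.694, Dorne 0.330, Eskel 0.077.
Largest remainders: Carrow, Arden receive the extra seats.

Arden 2, Eskel 4, Dorne 2, Carrow 2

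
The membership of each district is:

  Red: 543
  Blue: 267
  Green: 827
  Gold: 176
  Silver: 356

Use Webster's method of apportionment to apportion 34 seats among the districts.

Standard divisor 2169/34 ≈ 63.794; standard quotas: Red 8.512, Blue 4.185, Green 12.964, Gold 2.759, Silver 5.580.
Rounding to the nearest integer gives 9, 4, 13, 3, 6 = 35 seats, so the divisor must be adjusted.
With modified divisor 64.3: modified quotas Red 8.445, Blue 4.152, Green 12.862, Gold 2.737, Silver 5.537.
Rounding to the nearest integer: Red 8, Blue 4, Green 13, Gold 3, Silver 6 (total 34).

Red 8; Blue 4; Green 13; Gold 3; Silver 6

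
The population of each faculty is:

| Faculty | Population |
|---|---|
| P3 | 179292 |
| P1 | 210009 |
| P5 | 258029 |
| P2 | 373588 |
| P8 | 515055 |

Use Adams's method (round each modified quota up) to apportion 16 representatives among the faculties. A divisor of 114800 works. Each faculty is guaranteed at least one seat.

P3 2, P1 2, P5 3, P2 4, P8 5

With modified divisor 114800: modified quotas P3 1.562, P1 1.829, P5 2.248, P2 3.254, P8 4.487.
Rounding up: P3 2, P1 2, P5 3, P2 4, P8 5 (total 16).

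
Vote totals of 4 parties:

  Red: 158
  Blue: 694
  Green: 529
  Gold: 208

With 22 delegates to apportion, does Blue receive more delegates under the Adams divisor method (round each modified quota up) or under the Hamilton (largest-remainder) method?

Hamilton

Adams: Red 3, Blue 9, Green 7, Gold 3.
Hamilton: Red 2, Blue 10, Green 7, Gold 3.
Blue gets 9 under Adams and 10 under Hamilton.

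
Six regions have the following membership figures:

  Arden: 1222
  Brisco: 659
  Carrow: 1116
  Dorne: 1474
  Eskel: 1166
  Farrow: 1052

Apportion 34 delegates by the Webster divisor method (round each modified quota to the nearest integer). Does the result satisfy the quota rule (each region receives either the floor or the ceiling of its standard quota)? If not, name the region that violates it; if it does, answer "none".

none

Standard quotas: Arden 6.211, Brisco 3.350, Carrow 5.673, Dorne 7.492, Eskel 5.927, Farrow 5.347.
Webster allocation: Arden 6, Brisco 3, Carrow 6, Dorne 8, Eskel 6, Farrow 5.
Every allocation lies between the lower and upper quota.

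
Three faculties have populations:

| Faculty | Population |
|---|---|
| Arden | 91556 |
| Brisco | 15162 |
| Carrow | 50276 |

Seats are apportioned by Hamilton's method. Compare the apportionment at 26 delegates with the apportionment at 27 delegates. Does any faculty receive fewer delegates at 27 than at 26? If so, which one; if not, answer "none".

At 26 seats: Arden 15, Brisco 3, Carrow 8.
At 27 seats: Arden 16, Brisco 2, Carrow 9.
Brisco drops from 3 to 2.

Brisco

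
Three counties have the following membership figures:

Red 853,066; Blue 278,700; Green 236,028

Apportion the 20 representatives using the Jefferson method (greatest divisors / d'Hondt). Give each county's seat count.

Standard divisor 1367794/20 ≈ 68389.7; standard quotas: Red 12.474, Blue 4.075, Green 3.451.
Rounding down gives 12, 4, 3 = 19 seats, so the divisor must be adjusted.
With modified divisor 63300: modified quotas Red 13.477, Blue 4.403, Green 3.729.
Rounding down: Red 13, Blue 4, Green 3 (total 20).

Red=13, Blue=4, Green=3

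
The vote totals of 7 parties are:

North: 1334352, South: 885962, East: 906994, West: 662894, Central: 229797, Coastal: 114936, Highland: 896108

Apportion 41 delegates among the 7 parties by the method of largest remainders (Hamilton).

North 11, South 7, East 7, West 6, Central 2, Coastal 1, Highland 7

The standard divisor is 5031043/41 ≈ 122708.366.
Standard quotas: North 10.8742, South 7.2201, East 7.3915, West 5.4022, Central 1.8727, Coastal 0.9367, Highland 7.3027.
Lower quotas: North 10, South 7, East 7, West 5, Central 1, Coastal 0, Highland 7 (sum 37, leaving 4 seats).
Remainders in descending order: Coastal 0.9367, North 0.8742, Central 0.8727, West 0.4022, East 0.3915, Highland 0.3027, South 0.2201.
The surplus seats go to Coastal, North, Central, West.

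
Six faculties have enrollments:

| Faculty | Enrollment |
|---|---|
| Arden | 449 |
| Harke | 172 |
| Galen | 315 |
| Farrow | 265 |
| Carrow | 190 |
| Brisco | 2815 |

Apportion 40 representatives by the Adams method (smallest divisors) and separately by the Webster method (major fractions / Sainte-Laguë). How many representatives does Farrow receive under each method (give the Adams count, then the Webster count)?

Adams: Arden 4, Harke 2, Galen 3, Farrow 3, Carrow 2, Brisco 26.
Webster: Arden 4, Harke 2, Galen 3, Farrow 2, Carrow 2, Brisco 27.
Farrow gets 3 under Adams and 2 under Webster.

3 and 2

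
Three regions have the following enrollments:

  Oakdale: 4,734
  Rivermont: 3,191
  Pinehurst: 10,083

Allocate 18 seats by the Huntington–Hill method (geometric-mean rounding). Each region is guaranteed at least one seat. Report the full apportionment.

With divisor 1010: modified quotas Oakdale 4.687, Rivermont 3.159, Pinehurst 9.983.
Geometric-mean thresholds: Oakdale √(4·5)=4.472, Rivermont √(3·4)=3.464, Pinehurst √(9·10)=9.487.
Each quota rounded against its threshold gives Oakdale 5, Rivermont 3, Pinehurst 10 (total 18).

Oakdale 5, Rivermont 3, Pinehurst 10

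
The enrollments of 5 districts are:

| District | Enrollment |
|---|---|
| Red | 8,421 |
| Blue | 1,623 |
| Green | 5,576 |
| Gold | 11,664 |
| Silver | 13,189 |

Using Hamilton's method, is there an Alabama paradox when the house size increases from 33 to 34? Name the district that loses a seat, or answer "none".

At 33 seats: Red 7, Blue 1, Green 5, Gold 9, Silver 11.
At 34 seats: Red 7, Blue 1, Green 5, Gold 10, Silver 11.
No district's allocation decreased.

none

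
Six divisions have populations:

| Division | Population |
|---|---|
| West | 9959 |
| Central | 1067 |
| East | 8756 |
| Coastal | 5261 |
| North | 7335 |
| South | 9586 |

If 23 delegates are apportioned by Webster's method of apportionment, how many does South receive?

Standard divisor 41964/23 ≈ 1824.522; standard quotas: West 5.458, Central 0.585, East 4.799, Coastal 2.883, North 4.020, South 5.254.
Rounding to the nearest integer gives West 5, Central 1, East 5, Coastal 3, North 4, South 5 — total 23, matching the house size, so no adjustment is needed.
South receives 5.

5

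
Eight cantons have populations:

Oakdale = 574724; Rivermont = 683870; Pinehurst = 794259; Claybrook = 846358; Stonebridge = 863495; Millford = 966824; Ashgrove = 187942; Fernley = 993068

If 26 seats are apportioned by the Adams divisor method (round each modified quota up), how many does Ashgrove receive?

1

Standard divisor 5910540/26 ≈ 227328.462; standard quotas: Oakdale 2.528, Rivermont 3.008, Pinehurst 3.494, Claybrook 3.723, Stonebridge 3.798, Millford 4.253, Ashgrove 0.827, Fernley 4.368.
Rounding up gives 3, 4, 4, 4, 4, 5, 1, 5 = 30 seats, so the divisor must be adjusted.
With modified divisor 273400: modified quotas Oakdale 2.102, Rivermont 2.501, Pinehurst 2.905, Claybrook 3.096, Stonebridge 3.158, Millford 3.536, Ashgrove 0.687, Fernley 3.632.
Rounding up: Oakdale 3, Rivermont 3, Pinehurst 3, Claybrook 4, Stonebridge 4, Millford 4, Ashgrove 1, Fernley 4 (total 26).
Ashgrove receives 1.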